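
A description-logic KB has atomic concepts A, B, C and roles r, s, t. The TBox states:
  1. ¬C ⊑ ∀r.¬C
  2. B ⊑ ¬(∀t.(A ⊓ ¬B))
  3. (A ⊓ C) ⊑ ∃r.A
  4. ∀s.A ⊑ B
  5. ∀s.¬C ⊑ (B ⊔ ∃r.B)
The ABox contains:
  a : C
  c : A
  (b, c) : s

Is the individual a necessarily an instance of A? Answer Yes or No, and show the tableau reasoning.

No

1. a : A?  L(a) = {C} ∪ {¬A}
   open: L(a) ⊇ {C, ¬A, ¬B, ∃s.C, ∃s.¬A} (+ ∃-successors) — a ∉ A possible
2. Hence a : A: not entailed.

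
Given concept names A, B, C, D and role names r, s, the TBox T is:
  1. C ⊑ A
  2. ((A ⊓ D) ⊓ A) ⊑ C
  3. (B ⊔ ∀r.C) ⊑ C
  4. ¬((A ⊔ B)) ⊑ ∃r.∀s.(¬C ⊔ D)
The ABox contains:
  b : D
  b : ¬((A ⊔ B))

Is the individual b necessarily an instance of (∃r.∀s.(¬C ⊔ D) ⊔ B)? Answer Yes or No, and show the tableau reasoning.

Yes

1. b : (∃r.∀s.(¬C ⊔ D) ⊔ B)?  L(b) = {D, ¬((A ⊔ B))} ∪ {(∀r.∃s.(C ⊓ ¬D) ⊓ ¬B)}
   clash {A, ¬A} at b — b ∈ (∃r.∀s.(¬C ⊔ D) ⊔ B)
2. Hence b : (∃r.∀s.(¬C ⊔ D) ⊔ B): entailed.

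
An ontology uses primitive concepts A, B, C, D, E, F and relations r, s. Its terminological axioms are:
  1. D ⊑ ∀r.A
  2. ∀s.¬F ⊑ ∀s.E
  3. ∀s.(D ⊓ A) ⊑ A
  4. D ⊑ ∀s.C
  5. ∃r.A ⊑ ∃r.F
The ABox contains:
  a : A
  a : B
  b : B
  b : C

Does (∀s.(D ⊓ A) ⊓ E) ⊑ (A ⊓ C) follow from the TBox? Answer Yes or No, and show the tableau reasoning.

1. (∀s.(D ⊓ A) ⊓ E) ⊑ (A ⊓ C)  ⇔  ((∀s.(D ⊓ A) ⊓ E) ⊓ (¬A ⊔ ¬C)) unsat w.r.t. T
   apply at x₀: ∀s.(D ⊓ A)⊑A
   open: L(x₀) ⊇ {A, E, ¬C, ¬D, ∀r.¬A, …} (+ ∃-successors)
2. Hence (∀s.(D ⊓ A) ⊓ E) ⊑ (A ⊓ C): not entailed.

No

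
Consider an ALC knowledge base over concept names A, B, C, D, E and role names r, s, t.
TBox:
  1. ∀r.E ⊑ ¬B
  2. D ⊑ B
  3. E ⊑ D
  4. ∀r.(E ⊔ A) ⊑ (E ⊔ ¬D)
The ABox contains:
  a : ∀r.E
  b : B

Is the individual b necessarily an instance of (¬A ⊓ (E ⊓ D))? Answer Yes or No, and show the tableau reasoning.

No

1. b : (¬A ⊓ (E ⊓ D))?  L(b) = {B} ∪ {(A ⊔ (¬E ⊔ ¬D))}
   open: L(b) ⊇ {A, B, ¬E, ∃r.(¬E ⊓ ¬A), ∃r.¬E} (+ ∃-successors) — b ∉ (¬A ⊓ (E ⊓ D)) possible
2. Hence b : (¬A ⊓ (E ⊓ D)): not entailed.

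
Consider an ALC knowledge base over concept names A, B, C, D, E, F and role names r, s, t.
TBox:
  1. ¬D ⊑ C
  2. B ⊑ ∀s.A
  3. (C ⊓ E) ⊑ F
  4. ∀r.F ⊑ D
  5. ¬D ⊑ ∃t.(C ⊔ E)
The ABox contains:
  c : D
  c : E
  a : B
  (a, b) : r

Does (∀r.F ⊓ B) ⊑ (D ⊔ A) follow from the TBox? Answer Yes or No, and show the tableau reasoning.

Yes

1. (∀r.F ⊓ B) ⊑ (D ⊔ A)  ⇔  ((∀r.F ⊓ B) ⊓ (¬D ⊓ ¬A)) unsat w.r.t. T
   all branches close; clash {D, ¬D} at x₀
2. Hence (∀r.F ⊓ B) ⊑ (D ⊔ A): entailed.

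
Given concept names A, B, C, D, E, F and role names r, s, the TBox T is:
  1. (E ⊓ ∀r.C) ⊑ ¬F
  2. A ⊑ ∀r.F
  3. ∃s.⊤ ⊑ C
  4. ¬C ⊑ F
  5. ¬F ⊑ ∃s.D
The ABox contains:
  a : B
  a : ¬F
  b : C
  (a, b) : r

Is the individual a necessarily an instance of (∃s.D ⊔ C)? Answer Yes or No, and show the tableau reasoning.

Yes

1. a : (∃s.D ⊔ C)?  L(a) = {B, ¬F} ∪ {(∀s.¬D ⊓ ¬C)}
   clash {F, ¬F} at a — a ∈ (∃s.D ⊔ C)
2. Hence a : (∃s.D ⊔ C): entailed.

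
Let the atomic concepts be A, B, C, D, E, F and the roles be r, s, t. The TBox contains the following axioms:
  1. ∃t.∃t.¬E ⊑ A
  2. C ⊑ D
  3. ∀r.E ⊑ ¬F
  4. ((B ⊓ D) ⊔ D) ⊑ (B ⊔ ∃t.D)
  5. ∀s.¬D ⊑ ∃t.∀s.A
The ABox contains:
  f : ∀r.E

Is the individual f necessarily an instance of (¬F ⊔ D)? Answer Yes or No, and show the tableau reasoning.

Yes

1. f : (¬F ⊔ D)?  L(f) = {∀r.E} ∪ {(F ⊓ ¬D)}
   clash {D, ¬D} at f — f ∈ (¬F ⊔ D)
2. Hence f : (¬F ⊔ D): entailed.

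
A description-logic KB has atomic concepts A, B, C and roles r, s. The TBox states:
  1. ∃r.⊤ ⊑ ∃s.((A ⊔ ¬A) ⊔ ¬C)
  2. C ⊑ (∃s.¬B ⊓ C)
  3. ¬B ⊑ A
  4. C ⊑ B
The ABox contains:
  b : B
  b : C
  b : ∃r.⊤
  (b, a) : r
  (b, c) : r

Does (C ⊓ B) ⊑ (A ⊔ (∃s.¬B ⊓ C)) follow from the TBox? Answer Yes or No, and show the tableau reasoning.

Yes

1. (C ⊓ B) ⊑ (A ⊔ (∃s.¬B ⊓ C))  ⇔  ((C ⊓ B) ⊓ (¬A ⊓ (∀s.B ⊔ ¬C))) unsat w.r.t. T
   all branches close; clash {C, ¬C} at x₀
2. Hence (C ⊓ B) ⊑ (A ⊔ (∃s.¬B ⊓ C)): entailed.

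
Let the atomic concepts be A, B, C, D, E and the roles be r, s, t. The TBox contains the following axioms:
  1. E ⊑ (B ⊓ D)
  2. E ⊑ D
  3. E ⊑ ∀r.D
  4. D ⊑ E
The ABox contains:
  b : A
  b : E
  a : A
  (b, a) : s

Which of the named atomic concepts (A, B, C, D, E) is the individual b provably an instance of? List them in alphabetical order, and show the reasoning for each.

{A, B, D, E}

1. b : A?  L(b) = {A, E} ∪ {¬A}
   clash {A, ¬A} at b — b ∈ A
2. b : B?  L(b) = {A, E} ∪ {¬B}
   clash {B, ¬B} at b — b ∈ B
3. b : C?  L(b) = {A, E} ∪ {¬C}
   apply at b: E⊑(B ⊓ D); E⊑D; E⊑∀r.D
   open: L(b) ⊇ {A, B, D, E, ¬C, …} — b ∉ C possible
4. b : D?  L(b) = {A, E} ∪ {¬D}
   clash {D, ¬D} at b — b ∈ D
5. b : E?  L(b) = {A, E} ∪ {¬E}
   clash {E, ¬E} at b — b ∈ E
6. Entailed for b: {A, B, D, E}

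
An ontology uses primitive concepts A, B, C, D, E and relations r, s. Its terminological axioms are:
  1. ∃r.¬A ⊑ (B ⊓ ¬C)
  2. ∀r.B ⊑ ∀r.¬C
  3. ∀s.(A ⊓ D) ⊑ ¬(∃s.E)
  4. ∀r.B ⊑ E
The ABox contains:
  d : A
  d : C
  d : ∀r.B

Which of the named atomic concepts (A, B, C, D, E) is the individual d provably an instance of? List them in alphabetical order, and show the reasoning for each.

1. d : A?  L(d) = {A, C, ∀r.B} ∪ {¬A}
   clash {A, ¬A} at d — d ∈ A
2. d : B?  L(d) = {A, C, ∀r.B} ∪ {¬B}
   apply at d: ∀r.B⊑∀r.¬C; ∀r.B⊑E
   open: L(d) ⊇ {A, C, E, ¬B, ∀r.A, …} (+ ∃-successors) — d ∉ B possible
3. d : C?  L(d) = {A, C, ∀r.B} ∪ {¬C}
   clash {C, ¬C} at d — d ∈ C
4. d : D?  L(d) = {A, C, ∀r.B} ∪ {¬D}
   apply at d: ∀r.B⊑∀r.¬C; ∀r.B⊑E
   open: L(d) ⊇ {A, C, E, ¬D, ∀r.A, …} (+ ∃-successors) — d ∉ D possible
5. d : E?  L(d) = {A, C, ∀r.B} ∪ {¬E}
   clash {C, ¬C} at d — d ∈ E
6. Entailed for d: {A, C, E}

{A, C, E}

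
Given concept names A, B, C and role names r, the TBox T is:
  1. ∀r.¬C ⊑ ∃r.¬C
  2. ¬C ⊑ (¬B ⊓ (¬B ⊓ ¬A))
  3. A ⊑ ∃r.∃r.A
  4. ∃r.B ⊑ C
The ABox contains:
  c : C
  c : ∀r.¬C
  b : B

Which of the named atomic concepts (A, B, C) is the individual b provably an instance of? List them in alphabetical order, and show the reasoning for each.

{B, C}

1. b : A?  L(b) = {B} ∪ {¬A}
   open: L(b) ⊇ {B, C, ¬A, ∀r.¬B, ∃r.C} (+ ∃-successors) — b ∉ A possible
2. b : B?  L(b) = {B} ∪ {¬B}
   clash {B, ¬B} at b — b ∈ B
3. b : C?  L(b) = {B} ∪ {¬C}
   clash {C, ¬C} at b — b ∈ C
4. Entailed for b: {B, C}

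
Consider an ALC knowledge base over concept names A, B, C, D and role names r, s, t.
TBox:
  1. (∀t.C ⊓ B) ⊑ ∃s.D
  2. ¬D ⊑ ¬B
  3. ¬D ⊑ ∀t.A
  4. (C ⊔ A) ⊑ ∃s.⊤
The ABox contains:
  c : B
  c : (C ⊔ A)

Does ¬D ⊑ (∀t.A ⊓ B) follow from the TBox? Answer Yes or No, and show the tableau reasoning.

1. ¬D ⊑ (∀t.A ⊓ B)  ⇔  (¬D ⊓ (∃t.¬A ⊔ ¬B)) unsat w.r.t. T
   apply at x₀: ¬D⊑¬B; ¬D⊑∀t.A
   open: L(x₀) ⊇ {¬A, ¬B, ¬C, ¬D, ∀t.A}
2. Hence ¬D ⊑ (∀t.A ⊓ B): not entailed.

No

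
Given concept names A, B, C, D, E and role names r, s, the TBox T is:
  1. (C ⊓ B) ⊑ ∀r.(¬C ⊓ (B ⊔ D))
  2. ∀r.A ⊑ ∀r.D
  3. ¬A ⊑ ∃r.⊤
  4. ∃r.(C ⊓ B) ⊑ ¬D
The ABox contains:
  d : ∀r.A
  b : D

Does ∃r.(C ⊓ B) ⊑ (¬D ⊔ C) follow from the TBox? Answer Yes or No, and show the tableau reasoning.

Yes

1. ∃r.(C ⊓ B) ⊑ (¬D ⊔ C)  ⇔  (∃r.(C ⊓ B) ⊓ (D ⊓ ¬C)) unsat w.r.t. T
   all branches close; clash {D, ¬D} at x₀
2. Hence ∃r.(C ⊓ B) ⊑ (¬D ⊔ C): entailed.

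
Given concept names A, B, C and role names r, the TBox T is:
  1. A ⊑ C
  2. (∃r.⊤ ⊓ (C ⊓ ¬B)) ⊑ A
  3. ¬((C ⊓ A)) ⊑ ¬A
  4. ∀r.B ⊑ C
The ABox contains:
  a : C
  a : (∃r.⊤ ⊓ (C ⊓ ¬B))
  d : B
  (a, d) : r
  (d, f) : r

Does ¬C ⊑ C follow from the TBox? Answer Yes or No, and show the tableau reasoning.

1. ¬C ⊑ C  ⇔  (¬C ⊓ ¬C) unsat w.r.t. T
   open: L(x₀) ⊇ {¬A, ¬C, ∃r.¬B} (+ ∃-successors)
2. Hence ¬C ⊑ C: not entailed.

No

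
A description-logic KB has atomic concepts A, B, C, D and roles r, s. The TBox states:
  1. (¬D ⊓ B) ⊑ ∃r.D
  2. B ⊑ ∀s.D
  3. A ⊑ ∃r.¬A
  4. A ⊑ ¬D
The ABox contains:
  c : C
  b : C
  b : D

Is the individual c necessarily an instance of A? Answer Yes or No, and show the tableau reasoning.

No

1. c : A?  L(c) = {C} ∪ {¬A}
   open: L(c) ⊇ {C, ¬A, ¬B} — c ∉ A possible
2. Hence c : A: not entailed.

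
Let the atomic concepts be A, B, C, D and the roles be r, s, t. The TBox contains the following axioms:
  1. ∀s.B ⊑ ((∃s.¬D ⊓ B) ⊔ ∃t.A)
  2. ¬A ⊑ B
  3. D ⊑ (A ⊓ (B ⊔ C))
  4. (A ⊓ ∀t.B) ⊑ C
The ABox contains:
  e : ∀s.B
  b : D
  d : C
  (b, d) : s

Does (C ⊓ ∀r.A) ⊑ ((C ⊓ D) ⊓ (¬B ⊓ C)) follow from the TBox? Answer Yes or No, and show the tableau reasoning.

No

1. (C ⊓ ∀r.A) ⊑ ((C ⊓ D) ⊓ (¬B ⊓ C))  ⇔  ((C ⊓ ∀r.A) ⊓ ((¬C ⊔ ¬D) ⊔ (B ⊔ ¬C))) unsat w.r.t. T
   open: L(x₀) ⊇ {A, C, ¬D, ∀r.A, ∃s.¬B} (+ ∃-successors)
2. Hence (C ⊓ ∀r.A) ⊑ ((C ⊓ D) ⊓ (¬B ⊓ C)): not entailed.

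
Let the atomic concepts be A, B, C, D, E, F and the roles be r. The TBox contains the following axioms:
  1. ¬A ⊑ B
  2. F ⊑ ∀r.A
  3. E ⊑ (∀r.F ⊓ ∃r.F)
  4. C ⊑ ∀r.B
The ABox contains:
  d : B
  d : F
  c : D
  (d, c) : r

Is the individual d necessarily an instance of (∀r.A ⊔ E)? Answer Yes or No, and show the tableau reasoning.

Yes

1. d : (∀r.A ⊔ E)?  L(d) = {B, F} ∪ {(∃r.¬A ⊓ ¬E)}
   clash {A, ¬A} at an ∃-successor — d ∈ (∀r.A ⊔ E)
2. Hence d : (∀r.A ⊔ E): entailed.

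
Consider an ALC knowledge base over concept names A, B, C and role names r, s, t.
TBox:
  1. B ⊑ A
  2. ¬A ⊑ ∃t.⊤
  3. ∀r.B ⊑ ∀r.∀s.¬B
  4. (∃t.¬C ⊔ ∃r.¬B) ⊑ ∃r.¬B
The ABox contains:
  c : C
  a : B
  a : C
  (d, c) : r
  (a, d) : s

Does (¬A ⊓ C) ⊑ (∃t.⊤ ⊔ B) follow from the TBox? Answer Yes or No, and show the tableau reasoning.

Yes

1. (¬A ⊓ C) ⊑ (∃t.⊤ ⊔ B)  ⇔  ((¬A ⊓ C) ⊓ (∀t.⊥ ⊓ ¬B)) unsat w.r.t. T
   all branches close; clash ⊥ at an ∃-successor
2. Hence (¬A ⊓ C) ⊑ (∃t.⊤ ⊔ B): entailed.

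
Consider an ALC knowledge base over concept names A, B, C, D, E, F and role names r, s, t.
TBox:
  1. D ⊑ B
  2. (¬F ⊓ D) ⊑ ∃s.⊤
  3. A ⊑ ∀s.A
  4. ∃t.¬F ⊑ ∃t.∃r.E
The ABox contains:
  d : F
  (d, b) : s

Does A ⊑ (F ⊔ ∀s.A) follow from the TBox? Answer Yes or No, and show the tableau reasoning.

Yes

1. A ⊑ (F ⊔ ∀s.A)  ⇔  (A ⊓ (¬F ⊓ ∃s.¬A)) unsat w.r.t. T
   all branches close; clash {A, ¬A} at an ∃-successor
2. Hence A ⊑ (F ⊔ ∀s.A): entailed.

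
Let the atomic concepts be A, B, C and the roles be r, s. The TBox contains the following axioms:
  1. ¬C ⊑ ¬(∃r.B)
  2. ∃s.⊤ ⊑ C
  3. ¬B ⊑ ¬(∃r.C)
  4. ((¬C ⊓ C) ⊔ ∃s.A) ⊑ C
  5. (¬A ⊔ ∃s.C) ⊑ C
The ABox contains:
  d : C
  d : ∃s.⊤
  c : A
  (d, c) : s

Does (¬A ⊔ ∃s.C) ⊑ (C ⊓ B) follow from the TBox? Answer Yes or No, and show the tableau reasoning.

1. (¬A ⊔ ∃s.C) ⊑ (C ⊓ B)  ⇔  ((¬A ⊔ ∃s.C) ⊓ (¬C ⊔ ¬B)) unsat w.r.t. T
   apply at x₀: (¬A ⊔ ∃s.C)⊑C
   open: L(x₀) ⊇ {C, ¬A, ¬B, ∀r.¬C, ∀s.⊥}
2. Hence (¬A ⊔ ∃s.C) ⊑ (C ⊓ B): not entailed.

No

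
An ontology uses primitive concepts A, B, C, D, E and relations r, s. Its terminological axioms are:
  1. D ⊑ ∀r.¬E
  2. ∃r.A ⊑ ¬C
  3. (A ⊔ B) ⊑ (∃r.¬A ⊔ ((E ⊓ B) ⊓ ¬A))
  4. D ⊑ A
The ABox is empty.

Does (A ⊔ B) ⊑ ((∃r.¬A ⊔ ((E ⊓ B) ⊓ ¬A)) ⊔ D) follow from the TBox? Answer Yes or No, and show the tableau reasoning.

1. (A ⊔ B) ⊑ ((∃r.¬A ⊔ ((E ⊓ B) ⊓ ¬A)) ⊔ D)  ⇔  ((A ⊔ B) ⊓ ((∀r.A ⊓ ((¬E ⊔ ¬B) ⊔ A)) ⊓ ¬D)) unsat w.r.t. T
   all branches close; clash {A, ¬A} at x₀
2. Hence (A ⊔ B) ⊑ ((∃r.¬A ⊔ ((E ⊓ B) ⊓ ¬A)) ⊔ D): entailed.

Yes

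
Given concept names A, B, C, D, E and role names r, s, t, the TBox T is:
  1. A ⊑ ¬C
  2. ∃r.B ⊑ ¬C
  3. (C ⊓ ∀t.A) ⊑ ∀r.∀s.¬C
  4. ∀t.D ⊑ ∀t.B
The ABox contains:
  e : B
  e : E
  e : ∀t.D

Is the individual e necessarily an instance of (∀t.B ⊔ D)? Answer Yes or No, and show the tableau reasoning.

1. e : (∀t.B ⊔ D)?  L(e) = {B, E, ∀t.D} ∪ {(∃t.¬B ⊓ ¬D)}
   clash {B, ¬B} at an ∃-successor — e ∈ (∀t.B ⊔ D)
2. Hence e : (∀t.B ⊔ D): entailed.

Yes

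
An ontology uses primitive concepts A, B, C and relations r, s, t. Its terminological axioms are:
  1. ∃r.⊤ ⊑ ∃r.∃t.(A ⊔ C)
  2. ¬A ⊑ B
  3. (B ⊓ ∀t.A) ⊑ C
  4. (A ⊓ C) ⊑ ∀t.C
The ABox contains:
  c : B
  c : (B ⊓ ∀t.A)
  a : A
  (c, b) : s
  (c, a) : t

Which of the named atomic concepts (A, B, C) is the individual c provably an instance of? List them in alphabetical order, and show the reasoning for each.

1. c : A?  L(c) = {B, (B ⊓ ∀t.A)} ∪ {¬A}
   apply at c: (B ⊓ ∀t.A)⊑C
   open: L(c) ⊇ {B, C, ¬A, ∀r.⊥, ∀t.A} — c ∉ A possible
2. c : B?  L(c) = {B, (B ⊓ ∀t.A)} ∪ {¬B}
   clash {B, ¬B} at c — c ∈ B
3. c : C?  L(c) = {B, (B ⊓ ∀t.A)} ∪ {¬C}
   clash {C, ¬C} at c — c ∈ C
4. Entailed for c: {B, C}

{B, C}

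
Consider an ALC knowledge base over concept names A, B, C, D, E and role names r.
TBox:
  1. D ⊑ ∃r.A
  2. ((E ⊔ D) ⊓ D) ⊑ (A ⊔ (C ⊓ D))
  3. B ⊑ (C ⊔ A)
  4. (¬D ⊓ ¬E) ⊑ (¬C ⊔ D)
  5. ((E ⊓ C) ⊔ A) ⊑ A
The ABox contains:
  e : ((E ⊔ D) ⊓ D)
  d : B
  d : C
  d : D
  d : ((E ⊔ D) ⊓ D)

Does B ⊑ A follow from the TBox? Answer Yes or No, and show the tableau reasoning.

1. B ⊑ A  ⇔  (B ⊓ ¬A) unsat w.r.t. T
   apply at x₀: B⊑(C ⊔ A)
   open: L(x₀) ⊇ {B, C, D, ¬A, ¬E, …} (+ ∃-successors)
2. Hence B ⊑ A: not entailed.

No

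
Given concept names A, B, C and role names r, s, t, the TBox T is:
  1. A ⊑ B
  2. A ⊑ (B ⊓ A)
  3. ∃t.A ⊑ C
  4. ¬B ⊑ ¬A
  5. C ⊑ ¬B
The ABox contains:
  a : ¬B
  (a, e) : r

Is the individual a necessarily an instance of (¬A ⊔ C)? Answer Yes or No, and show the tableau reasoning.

Yes

1. a : (¬A ⊔ C)?  L(a) = {¬B} ∪ {(A ⊓ ¬C)}
   clash {A, ¬A} at a — a ∈ (¬A ⊔ C)
2. Hence a : (¬A ⊔ C): entailed.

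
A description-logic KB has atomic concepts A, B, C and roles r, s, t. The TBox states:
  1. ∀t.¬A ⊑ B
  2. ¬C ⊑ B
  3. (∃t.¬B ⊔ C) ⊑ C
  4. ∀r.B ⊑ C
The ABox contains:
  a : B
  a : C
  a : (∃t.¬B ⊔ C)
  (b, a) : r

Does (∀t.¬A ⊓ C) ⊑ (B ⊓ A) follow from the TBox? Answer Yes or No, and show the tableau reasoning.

1. (∀t.¬A ⊓ C) ⊑ (B ⊓ A)  ⇔  ((∀t.¬A ⊓ C) ⊓ (¬B ⊔ ¬A)) unsat w.r.t. T
   apply at x₀: ∀t.¬A⊑B
   open: L(x₀) ⊇ {B, C, ¬A, ∀t.¬A}
2. Hence (∀t.¬A ⊓ C) ⊑ (B ⊓ A): not entailed.

No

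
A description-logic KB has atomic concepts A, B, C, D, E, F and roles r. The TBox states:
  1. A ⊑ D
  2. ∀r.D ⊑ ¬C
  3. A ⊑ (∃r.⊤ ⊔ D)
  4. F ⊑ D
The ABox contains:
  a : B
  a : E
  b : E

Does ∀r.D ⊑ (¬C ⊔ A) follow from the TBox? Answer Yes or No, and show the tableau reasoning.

Yes

1. ∀r.D ⊑ (¬C ⊔ A)  ⇔  (∀r.D ⊓ (C ⊓ ¬A)) unsat w.r.t. T
   all branches close; clash {C, ¬C} at x₀
2. Hence ∀r.D ⊑ (¬C ⊔ A): entailed.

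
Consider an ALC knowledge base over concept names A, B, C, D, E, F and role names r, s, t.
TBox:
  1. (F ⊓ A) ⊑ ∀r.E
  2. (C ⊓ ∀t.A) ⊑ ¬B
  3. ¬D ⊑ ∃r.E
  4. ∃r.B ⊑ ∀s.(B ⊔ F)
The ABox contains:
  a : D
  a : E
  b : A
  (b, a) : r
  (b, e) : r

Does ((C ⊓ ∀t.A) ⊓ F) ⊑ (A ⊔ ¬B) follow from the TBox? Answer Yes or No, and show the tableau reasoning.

1. ((C ⊓ ∀t.A) ⊓ F) ⊑ (A ⊔ ¬B)  ⇔  (((C ⊓ ∀t.A) ⊓ F) ⊓ (¬A ⊓ B)) unsat w.r.t. T
   all branches close; clash {B, ¬B} at x₀
2. Hence ((C ⊓ ∀t.A) ⊓ F) ⊑ (A ⊔ ¬B): entailed.

Yes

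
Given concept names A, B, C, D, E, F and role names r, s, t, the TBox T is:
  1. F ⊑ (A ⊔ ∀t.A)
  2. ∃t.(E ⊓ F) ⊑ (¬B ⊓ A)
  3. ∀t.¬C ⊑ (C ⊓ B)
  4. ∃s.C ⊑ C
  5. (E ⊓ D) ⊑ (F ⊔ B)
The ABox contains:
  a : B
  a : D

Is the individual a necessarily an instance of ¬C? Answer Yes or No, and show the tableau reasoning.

1. a : ¬C?  L(a) = {B, D} ∪ {C}
   open: L(a) ⊇ {B, C, D, ¬E, ¬F, …} (+ ∃-successors) — a ∉ ¬C possible
2. Hence a : ¬C: not entailed.

No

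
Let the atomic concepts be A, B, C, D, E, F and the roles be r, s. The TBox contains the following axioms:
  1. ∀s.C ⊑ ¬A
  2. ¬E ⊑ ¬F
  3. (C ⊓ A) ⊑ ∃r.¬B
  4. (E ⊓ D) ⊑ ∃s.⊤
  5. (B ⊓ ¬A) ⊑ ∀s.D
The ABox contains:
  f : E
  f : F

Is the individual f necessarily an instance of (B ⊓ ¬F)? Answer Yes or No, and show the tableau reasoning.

1. f : (B ⊓ ¬F)?  L(f) = {E, F} ∪ {(¬B ⊔ F)}
   open: L(f) ⊇ {E, F, ¬B, ¬C, ¬D, …} (+ ∃-successors) — f ∉ (B ⊓ ¬F) possible
2. Hence f : (B ⊓ ¬F): not entailed.

No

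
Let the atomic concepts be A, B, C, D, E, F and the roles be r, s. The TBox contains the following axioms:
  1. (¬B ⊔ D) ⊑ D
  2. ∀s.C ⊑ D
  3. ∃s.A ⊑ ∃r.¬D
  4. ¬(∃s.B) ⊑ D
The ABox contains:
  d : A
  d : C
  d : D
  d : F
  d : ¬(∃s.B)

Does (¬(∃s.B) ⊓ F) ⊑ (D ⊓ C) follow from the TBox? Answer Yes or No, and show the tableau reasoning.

1. (¬(∃s.B) ⊓ F) ⊑ (D ⊓ C)  ⇔  ((∀s.¬B ⊓ F) ⊓ (¬D ⊔ ¬C)) unsat w.r.t. T
   apply at x₀: ¬(∃s.B)⊑D
   open: L(x₀) ⊇ {D, F, ¬C, ∀s.¬A, ∀s.¬B}
2. Hence (¬(∃s.B) ⊓ F) ⊑ (D ⊓ C): not entailed.

No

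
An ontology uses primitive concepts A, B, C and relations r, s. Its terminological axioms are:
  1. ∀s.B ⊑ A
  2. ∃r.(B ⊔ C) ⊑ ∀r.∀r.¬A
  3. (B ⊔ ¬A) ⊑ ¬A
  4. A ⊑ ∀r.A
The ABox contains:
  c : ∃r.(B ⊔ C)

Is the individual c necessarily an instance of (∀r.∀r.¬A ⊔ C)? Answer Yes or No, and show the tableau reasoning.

1. c : (∀r.∀r.¬A ⊔ C)?  L(c) = {∃r.(B ⊔ C)} ∪ {(∃r.∃r.A ⊓ ¬C)}
   clash {A, ¬A} at c — c ∈ (∀r.∀r.¬A ⊔ C)
2. Hence c : (∀r.∀r.¬A ⊔ C): entailed.

Yes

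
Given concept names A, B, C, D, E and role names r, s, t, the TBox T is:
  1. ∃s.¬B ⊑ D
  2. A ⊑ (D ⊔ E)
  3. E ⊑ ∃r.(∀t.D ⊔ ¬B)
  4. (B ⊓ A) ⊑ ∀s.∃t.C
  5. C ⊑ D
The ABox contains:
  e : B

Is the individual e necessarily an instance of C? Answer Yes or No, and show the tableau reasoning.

1. e : C?  L(e) = {B} ∪ {¬C}
   open: L(e) ⊇ {B, ¬A, ¬C, ¬E, ∀s.B} — e ∉ C possible
2. Hence e : C: not entailed.

No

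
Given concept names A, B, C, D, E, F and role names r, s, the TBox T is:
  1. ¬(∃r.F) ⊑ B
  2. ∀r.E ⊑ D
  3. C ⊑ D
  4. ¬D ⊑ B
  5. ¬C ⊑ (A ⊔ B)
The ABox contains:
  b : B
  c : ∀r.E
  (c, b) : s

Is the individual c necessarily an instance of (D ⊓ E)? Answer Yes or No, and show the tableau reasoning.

1. c : (D ⊓ E)?  L(c) = {∀r.E} ∪ {(¬D ⊔ ¬E)}
   apply at c: ∀r.E⊑D
   open: L(c) ⊇ {C, D, ¬E, ∀r.E, ∃r.F} (+ ∃-successors) — c ∉ (D ⊓ E) possible
2. Hence c : (D ⊓ E): not entailed.

No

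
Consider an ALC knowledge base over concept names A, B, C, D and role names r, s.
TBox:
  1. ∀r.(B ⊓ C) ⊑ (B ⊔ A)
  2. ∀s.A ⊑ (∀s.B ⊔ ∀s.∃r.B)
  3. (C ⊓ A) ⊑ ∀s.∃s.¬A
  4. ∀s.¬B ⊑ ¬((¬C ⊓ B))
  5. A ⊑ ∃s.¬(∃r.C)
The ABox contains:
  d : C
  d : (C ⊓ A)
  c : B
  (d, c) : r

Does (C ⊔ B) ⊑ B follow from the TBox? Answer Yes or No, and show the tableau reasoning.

No

1. (C ⊔ B) ⊑ B  ⇔  ((C ⊔ B) ⊓ ¬B) unsat w.r.t. T
   open: L(x₀) ⊇ {C, ¬A, ¬B, ∃r.(¬B ⊔ ¬C), ∃s.B, …} (+ ∃-successors)
2. Hence (C ⊔ B) ⊑ B: not entailed.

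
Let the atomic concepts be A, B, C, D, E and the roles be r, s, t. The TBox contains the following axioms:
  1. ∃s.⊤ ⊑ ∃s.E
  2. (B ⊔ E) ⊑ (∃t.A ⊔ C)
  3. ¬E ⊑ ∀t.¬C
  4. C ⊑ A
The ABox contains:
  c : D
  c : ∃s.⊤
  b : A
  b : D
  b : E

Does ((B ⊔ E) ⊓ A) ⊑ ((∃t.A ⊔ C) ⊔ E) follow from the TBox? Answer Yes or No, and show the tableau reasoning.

1. ((B ⊔ E) ⊓ A) ⊑ ((∃t.A ⊔ C) ⊔ E)  ⇔  (((B ⊔ E) ⊓ A) ⊓ ((∀t.¬A ⊓ ¬C) ⊓ ¬E)) unsat w.r.t. T
   all branches close; clash {E, ¬E} at x₀
2. Hence ((B ⊔ E) ⊓ A) ⊑ ((∃t.A ⊔ C) ⊔ E): entailed.

Yes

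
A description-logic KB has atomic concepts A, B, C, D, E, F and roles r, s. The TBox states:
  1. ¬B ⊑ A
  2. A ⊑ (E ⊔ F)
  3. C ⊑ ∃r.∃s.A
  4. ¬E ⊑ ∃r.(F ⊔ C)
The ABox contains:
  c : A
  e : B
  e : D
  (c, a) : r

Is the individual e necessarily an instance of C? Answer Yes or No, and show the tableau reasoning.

No

1. e : C?  L(e) = {B, D} ∪ {¬C}
   open: L(e) ⊇ {B, D, E, ¬A, ¬C} — e ∉ C possible
2. Hence e : C: not entailed.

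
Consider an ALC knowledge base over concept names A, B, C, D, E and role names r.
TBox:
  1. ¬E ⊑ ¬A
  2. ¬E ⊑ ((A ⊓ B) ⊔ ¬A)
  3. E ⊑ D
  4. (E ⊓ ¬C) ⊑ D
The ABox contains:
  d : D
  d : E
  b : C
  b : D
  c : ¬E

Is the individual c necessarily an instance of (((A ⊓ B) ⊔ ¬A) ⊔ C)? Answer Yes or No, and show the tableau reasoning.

Yes

1. c : (((A ⊓ B) ⊔ ¬A) ⊔ C)?  L(c) = {¬E} ∪ {(((¬A ⊔ ¬B) ⊓ A) ⊓ ¬C)}
   clash {A, ¬A} at c — c ∈ (((A ⊓ B) ⊔ ¬A) ⊔ C)
2. Hence c : (((A ⊓ B) ⊔ ¬A) ⊔ C): entailed.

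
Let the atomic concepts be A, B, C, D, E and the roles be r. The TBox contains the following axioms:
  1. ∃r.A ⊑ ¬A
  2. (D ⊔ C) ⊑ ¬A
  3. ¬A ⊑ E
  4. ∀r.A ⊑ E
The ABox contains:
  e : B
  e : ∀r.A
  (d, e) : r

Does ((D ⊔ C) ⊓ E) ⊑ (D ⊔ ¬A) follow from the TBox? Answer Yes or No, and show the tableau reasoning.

1. ((D ⊔ C) ⊓ E) ⊑ (D ⊔ ¬A)  ⇔  (((D ⊔ C) ⊓ E) ⊓ (¬D ⊓ A)) unsat w.r.t. T
   all branches close; clash {A, ¬A} at x₀
2. Hence ((D ⊔ C) ⊓ E) ⊑ (D ⊔ ¬A): entailed.

Yes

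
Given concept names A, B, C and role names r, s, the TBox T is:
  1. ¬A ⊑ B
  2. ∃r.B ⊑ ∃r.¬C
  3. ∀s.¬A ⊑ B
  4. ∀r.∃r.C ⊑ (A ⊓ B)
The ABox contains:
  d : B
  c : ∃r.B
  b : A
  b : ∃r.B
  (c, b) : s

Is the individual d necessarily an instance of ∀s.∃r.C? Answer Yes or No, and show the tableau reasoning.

No

1. d : ∀s.∃r.C?  L(d) = {B} ∪ {∃s.∀r.¬C}
   open: L(d) ⊇ {B, ∀r.¬B, ∃r.∀r.¬C, ∃s.∀r.¬C} (+ ∃-successors) — d ∉ ∀s.∃r.C possible
2. Hence d : ∀s.∃r.C: not entailed.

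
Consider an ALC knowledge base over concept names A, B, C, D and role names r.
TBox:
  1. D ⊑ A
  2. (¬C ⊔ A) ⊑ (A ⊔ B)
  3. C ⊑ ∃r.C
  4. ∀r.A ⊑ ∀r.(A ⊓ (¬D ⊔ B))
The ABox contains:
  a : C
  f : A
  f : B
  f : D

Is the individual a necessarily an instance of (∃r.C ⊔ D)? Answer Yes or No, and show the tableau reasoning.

1. a : (∃r.C ⊔ D)?  L(a) = {C} ∪ {(∀r.¬C ⊓ ¬D)}
   clash {C, ¬C} at an ∃-successor — a ∈ (∃r.C ⊔ D)
2. Hence a : (∃r.C ⊔ D): entailed.

Yes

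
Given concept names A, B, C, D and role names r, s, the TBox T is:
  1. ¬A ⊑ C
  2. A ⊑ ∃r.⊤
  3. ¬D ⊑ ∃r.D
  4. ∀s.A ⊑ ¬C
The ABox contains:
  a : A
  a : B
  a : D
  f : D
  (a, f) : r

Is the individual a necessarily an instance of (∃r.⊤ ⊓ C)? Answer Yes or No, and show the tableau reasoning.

1. a : (∃r.⊤ ⊓ C)?  L(a) = {A, B, D} ∪ {(∀r.⊥ ⊔ ¬C)}
   apply at a: A⊑∃r.⊤
   open: L(a) ⊇ {A, B, D, ¬C, ∃r.⊤} (+ ∃-successors) — a ∉ (∃r.⊤ ⊓ C) possible
2. Hence a : (∃r.⊤ ⊓ C): not entailed.

No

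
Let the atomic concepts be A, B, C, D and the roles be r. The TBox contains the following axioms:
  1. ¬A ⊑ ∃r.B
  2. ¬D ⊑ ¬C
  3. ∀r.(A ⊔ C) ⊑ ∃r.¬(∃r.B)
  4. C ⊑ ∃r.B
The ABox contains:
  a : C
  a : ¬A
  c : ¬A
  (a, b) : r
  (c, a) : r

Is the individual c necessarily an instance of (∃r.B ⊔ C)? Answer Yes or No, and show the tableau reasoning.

Yes

1. c : (∃r.B ⊔ C)?  L(c) = {¬A} ∪ {(∀r.¬B ⊓ ¬C)}
   clash {B, ¬B} at an ∃-successor — c ∈ (∃r.B ⊔ C)
2. Hence c : (∃r.B ⊔ C): entailed.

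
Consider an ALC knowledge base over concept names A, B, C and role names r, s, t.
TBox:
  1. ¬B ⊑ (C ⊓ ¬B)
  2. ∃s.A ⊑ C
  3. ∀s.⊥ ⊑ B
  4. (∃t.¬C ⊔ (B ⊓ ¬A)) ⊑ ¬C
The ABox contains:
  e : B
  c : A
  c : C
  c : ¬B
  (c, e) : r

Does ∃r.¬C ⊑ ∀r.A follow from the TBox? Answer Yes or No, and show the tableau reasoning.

No

1. ∃r.¬C ⊑ ∀r.A  ⇔  (∃r.¬C ⊓ ∃r.¬A) unsat w.r.t. T
   open: L(x₀) ⊇ {A, B, ∀s.¬A, ∀t.C, ∃r.¬A, …} (+ ∃-successors)
2. Hence ∃r.¬C ⊑ ∀r.A: not entailed.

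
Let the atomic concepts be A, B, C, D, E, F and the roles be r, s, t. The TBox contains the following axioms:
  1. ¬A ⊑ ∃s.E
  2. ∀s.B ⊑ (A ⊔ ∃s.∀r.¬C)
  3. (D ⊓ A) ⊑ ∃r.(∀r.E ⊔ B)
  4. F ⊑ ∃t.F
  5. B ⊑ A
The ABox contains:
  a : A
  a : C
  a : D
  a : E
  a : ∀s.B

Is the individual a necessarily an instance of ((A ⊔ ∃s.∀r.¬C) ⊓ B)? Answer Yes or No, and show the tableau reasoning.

No

1. a : ((A ⊔ ∃s.∀r.¬C) ⊓ B)?  L(a) = {A, C, D, E, ∀s.B} ∪ {((¬A ⊓ ∀s.∃r.C) ⊔ ¬B)}
   apply at a: ∀s.B⊑(A ⊔ ∃s.∀r.¬C)
   open: L(a) ⊇ {A, C, D, E, ¬B, …} (+ ∃-successors) — a ∉ ((A ⊔ ∃s.∀r.¬C) ⊓ B) possible
2. Hence a : ((A ⊔ ∃s.∀r.¬C) ⊓ B): not entailed.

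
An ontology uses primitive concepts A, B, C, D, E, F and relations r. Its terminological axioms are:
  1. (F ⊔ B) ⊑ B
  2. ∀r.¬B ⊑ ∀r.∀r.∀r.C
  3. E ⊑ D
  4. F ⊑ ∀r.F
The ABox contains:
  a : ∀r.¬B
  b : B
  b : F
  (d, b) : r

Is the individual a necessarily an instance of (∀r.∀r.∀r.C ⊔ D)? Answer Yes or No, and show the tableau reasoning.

Yes

1. a : (∀r.∀r.∀r.C ⊔ D)?  L(a) = {∀r.¬B} ∪ {(∃r.∃r.∃r.¬C ⊓ ¬D)}
   clash {D, ¬D} at a — a ∈ (∀r.∀r.∀r.C ⊔ D)
2. Hence a : (∀r.∀r.∀r.C ⊔ D): entailed.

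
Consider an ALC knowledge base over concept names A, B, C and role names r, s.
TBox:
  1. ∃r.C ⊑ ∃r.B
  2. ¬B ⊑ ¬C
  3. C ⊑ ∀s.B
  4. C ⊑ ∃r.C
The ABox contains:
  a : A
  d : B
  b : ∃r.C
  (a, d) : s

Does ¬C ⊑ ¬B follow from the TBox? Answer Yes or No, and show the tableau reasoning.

No

1. ¬C ⊑ ¬B  ⇔  (¬C ⊓ B) unsat w.r.t. T
   open: L(x₀) ⊇ {B, ¬C, ∀r.¬C}
2. Hence ¬C ⊑ ¬B: not entailed.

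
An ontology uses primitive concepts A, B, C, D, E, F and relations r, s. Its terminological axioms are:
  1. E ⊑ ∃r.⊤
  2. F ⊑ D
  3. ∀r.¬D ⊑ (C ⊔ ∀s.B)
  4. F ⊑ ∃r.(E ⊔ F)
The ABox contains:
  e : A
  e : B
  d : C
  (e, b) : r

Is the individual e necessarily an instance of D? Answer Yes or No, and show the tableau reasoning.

1. e : D?  L(e) = {A, B} ∪ {¬D}
   open: L(e) ⊇ {A, B, ¬D, ¬E, ¬F, …} (+ ∃-successors) — e ∉ D possible
2. Hence e : D: not entailed.

No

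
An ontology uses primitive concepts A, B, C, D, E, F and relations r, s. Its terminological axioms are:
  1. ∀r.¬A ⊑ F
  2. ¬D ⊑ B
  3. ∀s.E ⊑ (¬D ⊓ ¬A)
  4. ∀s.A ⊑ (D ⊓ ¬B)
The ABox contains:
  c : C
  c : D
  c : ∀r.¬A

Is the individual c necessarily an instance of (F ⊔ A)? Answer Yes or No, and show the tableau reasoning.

1. c : (F ⊔ A)?  L(c) = {C, D, ∀r.¬A} ∪ {(¬F ⊓ ¬A)}
   clash {F, ¬F} at c — c ∈ (F ⊔ A)
2. Hence c : (F ⊔ A): entailed.

Yes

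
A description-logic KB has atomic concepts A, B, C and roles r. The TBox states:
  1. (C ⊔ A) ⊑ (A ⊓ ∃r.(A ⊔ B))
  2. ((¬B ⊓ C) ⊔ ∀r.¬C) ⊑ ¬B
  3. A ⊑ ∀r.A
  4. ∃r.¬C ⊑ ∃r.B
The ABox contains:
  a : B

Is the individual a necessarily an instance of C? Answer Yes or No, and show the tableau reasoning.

1. a : C?  L(a) = {B} ∪ {¬C}
   open: L(a) ⊇ {B, ¬A, ¬C, ∀r.C, ∃r.C} (+ ∃-successors) — a ∉ C possible
2. Hence a : C: not entailed.

No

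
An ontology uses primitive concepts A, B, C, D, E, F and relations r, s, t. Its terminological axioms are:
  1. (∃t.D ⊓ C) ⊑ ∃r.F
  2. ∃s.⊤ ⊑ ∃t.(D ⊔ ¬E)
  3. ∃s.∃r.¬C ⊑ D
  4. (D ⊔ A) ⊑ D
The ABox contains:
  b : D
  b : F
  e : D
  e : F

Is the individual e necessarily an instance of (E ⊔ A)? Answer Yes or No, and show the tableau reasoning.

No

1. e : (E ⊔ A)?  L(e) = {D, F} ∪ {(¬E ⊓ ¬A)}
   open: L(e) ⊇ {D, F, ¬A, ¬E, ∀s.⊥, …} — e ∉ (E ⊔ A) possible
2. Hence e : (E ⊔ A): not entailed.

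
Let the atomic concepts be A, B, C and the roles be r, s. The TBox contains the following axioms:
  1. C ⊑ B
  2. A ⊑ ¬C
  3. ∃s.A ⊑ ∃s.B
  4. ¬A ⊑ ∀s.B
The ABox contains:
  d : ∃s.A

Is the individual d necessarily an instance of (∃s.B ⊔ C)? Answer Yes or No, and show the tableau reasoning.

Yes

1. d : (∃s.B ⊔ C)?  L(d) = {∃s.A} ∪ {(∀s.¬B ⊓ ¬C)}
   clash {B, ¬B} at an ∃-successor — d ∈ (∃s.B ⊔ C)
2. Hence d : (∃s.B ⊔ C): entailed.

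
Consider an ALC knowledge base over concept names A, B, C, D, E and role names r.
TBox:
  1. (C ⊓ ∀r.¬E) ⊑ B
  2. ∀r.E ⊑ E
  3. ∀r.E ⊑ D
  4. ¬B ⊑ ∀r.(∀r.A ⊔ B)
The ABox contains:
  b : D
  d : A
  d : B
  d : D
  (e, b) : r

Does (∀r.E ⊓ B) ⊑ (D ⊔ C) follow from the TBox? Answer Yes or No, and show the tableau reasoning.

1. (∀r.E ⊓ B) ⊑ (D ⊔ C)  ⇔  ((∀r.E ⊓ B) ⊓ (¬D ⊓ ¬C)) unsat w.r.t. T
   all branches close; clash {D, ¬D} at x₀
2. Hence (∀r.E ⊓ B) ⊑ (D ⊔ C): entailed.

Yes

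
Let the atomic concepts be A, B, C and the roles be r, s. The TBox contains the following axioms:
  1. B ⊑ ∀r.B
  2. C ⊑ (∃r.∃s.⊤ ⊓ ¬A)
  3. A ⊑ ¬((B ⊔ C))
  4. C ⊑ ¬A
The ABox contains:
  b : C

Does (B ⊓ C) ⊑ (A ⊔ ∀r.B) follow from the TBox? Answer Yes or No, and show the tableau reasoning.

1. (B ⊓ C) ⊑ (A ⊔ ∀r.B)  ⇔  ((B ⊓ C) ⊓ (¬A ⊓ ∃r.¬B)) unsat w.r.t. T
   all branches close; clash {B, ¬B} at an ∃-successor
2. Hence (B ⊓ C) ⊑ (A ⊔ ∀r.B): entailed.

Yes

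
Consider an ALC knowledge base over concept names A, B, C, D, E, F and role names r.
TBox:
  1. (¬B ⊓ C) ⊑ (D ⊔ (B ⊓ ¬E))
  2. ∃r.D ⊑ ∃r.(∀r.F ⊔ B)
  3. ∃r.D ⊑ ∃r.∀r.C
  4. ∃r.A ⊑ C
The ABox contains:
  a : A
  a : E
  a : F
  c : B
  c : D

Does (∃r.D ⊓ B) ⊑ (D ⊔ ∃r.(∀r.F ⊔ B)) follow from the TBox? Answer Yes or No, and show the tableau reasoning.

1. (∃r.D ⊓ B) ⊑ (D ⊔ ∃r.(∀r.F ⊔ B))  ⇔  ((∃r.D ⊓ B) ⊓ (¬D ⊓ ∀r.(∃r.¬F ⊓ ¬B))) unsat w.r.t. T
   all branches close; clash {B, ¬B} at an ∃-successor
2. Hence (∃r.D ⊓ B) ⊑ (D ⊔ ∃r.(∀r.F ⊔ B)): entailed.

Yes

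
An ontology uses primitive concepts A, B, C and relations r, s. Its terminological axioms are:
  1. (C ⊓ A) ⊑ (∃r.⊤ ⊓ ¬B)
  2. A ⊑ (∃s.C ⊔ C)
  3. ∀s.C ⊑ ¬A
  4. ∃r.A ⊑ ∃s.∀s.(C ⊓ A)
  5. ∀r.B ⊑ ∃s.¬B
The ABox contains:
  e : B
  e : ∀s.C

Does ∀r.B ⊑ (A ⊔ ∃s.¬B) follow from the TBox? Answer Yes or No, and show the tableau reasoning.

1. ∀r.B ⊑ (A ⊔ ∃s.¬B)  ⇔  (∀r.B ⊓ (¬A ⊓ ∀s.B)) unsat w.r.t. T
   all branches close; clash {B, ¬B} at an ∃-successor
2. Hence ∀r.B ⊑ (A ⊔ ∃s.¬B): entailed.

Yes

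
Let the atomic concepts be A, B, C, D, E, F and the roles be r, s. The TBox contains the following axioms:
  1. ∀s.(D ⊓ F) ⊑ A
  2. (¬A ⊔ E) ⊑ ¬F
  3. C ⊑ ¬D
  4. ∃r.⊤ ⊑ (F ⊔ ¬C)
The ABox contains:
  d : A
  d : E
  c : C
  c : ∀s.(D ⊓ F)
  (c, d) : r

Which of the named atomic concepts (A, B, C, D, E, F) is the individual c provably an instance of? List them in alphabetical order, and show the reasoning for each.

1. c : A?  L(c) = {C, ∀s.(D ⊓ F)} ∪ {¬A}
   clash {C, ¬C} at c — c ∈ A
2. c : B?  L(c) = {C, ∀s.(D ⊓ F)} ∪ {¬B}
   apply at c: ∀s.(D ⊓ F)⊑A; C⊑¬D
   open: L(c) ⊇ {A, C, F, ¬B, ¬D, …} — c ∉ B possible
3. c : C?  L(c) = {C, ∀s.(D ⊓ F)} ∪ {¬C}
   clash {C, ¬C} at c — c ∈ C
4. c : D?  L(c) = {C, ∀s.(D ⊓ F)} ∪ {¬D}
   apply at c: ∀s.(D ⊓ F)⊑A
   open: L(c) ⊇ {A, C, F, ¬D, ¬E, …} — c ∉ D possible
5. c : E?  L(c) = {C, ∀s.(D ⊓ F)} ∪ {¬E}
   apply at c: ∀s.(D ⊓ F)⊑A; C⊑¬D
   open: L(c) ⊇ {A, C, F, ¬D, ¬E, …} — c ∉ E possible
6. c : F?  L(c) = {C, ∀s.(D ⊓ F)} ∪ {¬F}
   clash {C, ¬C} at c — c ∈ F
7. Entailed for c: {A, C, F}

{A, C, F}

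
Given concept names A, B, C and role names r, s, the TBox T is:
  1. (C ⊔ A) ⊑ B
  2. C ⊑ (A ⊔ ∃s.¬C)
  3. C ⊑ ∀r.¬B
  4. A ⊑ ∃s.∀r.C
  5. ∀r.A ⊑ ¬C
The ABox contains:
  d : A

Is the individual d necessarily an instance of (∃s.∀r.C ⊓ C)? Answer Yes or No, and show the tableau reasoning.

1. d : (∃s.∀r.C ⊓ C)?  L(d) = {A} ∪ {(∀s.∃r.¬C ⊔ ¬C)}
   apply at d: A⊑∃s.∀r.C
   open: L(d) ⊇ {A, B, ¬C, ∃s.∀r.C} (+ ∃-successors) — d ∉ (∃s.∀r.C ⊓ C) possible
2. Hence d : (∃s.∀r.C ⊓ C): not entailed.

No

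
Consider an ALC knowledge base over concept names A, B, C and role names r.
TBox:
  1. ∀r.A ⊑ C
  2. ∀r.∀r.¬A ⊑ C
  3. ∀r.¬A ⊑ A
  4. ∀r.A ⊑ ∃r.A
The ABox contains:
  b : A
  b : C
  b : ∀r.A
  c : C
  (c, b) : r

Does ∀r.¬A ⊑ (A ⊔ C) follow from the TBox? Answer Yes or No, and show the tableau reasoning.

1. ∀r.¬A ⊑ (A ⊔ C)  ⇔  (∀r.¬A ⊓ (¬A ⊓ ¬C)) unsat w.r.t. T
   all branches close; clash {A, ¬A} at x₀
2. Hence ∀r.¬A ⊑ (A ⊔ C): entailed.

Yes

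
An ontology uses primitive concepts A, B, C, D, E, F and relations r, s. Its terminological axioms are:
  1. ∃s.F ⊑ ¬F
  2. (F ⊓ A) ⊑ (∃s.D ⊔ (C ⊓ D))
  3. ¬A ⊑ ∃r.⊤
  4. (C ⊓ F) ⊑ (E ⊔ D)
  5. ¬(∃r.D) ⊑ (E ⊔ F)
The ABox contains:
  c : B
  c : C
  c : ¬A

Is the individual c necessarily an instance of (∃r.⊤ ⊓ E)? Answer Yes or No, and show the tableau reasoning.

No

1. c : (∃r.⊤ ⊓ E)?  L(c) = {B, C, ¬A} ∪ {(∀r.⊥ ⊔ ¬E)}
   apply at c: ¬A⊑∃r.⊤
   open: L(c) ⊇ {B, C, ¬A, ¬E, ¬F, …} (+ ∃-successors) — c ∉ (∃r.⊤ ⊓ E) possible
2. Hence c : (∃r.⊤ ⊓ E): not entailed.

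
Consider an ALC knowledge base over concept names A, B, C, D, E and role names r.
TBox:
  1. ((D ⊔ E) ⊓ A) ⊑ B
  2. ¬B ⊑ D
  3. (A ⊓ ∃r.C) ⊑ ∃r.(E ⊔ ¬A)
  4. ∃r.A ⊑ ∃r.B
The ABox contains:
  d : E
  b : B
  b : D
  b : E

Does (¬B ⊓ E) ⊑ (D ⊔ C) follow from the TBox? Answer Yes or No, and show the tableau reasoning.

1. (¬B ⊓ E) ⊑ (D ⊔ C)  ⇔  ((¬B ⊓ E) ⊓ (¬D ⊓ ¬C)) unsat w.r.t. T
   all branches close; clash {D, ¬D} at x₀
2. Hence (¬B ⊓ E) ⊑ (D ⊔ C): entailed.

Yes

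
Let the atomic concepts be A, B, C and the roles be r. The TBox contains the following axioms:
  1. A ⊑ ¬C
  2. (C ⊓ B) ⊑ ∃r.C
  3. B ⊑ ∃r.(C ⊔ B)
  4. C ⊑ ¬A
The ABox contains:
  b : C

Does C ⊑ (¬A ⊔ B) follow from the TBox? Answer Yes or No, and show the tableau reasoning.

Yes

1. C ⊑ (¬A ⊔ B)  ⇔  (C ⊓ (A ⊓ ¬B)) unsat w.r.t. T
   all branches close; clash {C, ¬C} at x₀
2. Hence C ⊑ (¬A ⊔ B): entailed.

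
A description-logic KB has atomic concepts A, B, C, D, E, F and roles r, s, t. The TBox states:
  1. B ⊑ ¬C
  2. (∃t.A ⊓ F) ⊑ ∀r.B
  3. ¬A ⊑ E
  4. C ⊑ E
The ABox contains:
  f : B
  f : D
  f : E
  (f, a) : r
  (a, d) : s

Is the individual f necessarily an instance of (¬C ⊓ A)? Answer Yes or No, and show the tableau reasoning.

1. f : (¬C ⊓ A)?  L(f) = {B, D, E} ∪ {(C ⊔ ¬A)}
   apply at f: B⊑¬C
   open: L(f) ⊇ {B, D, E, ¬A, ¬C, …} — f ∉ (¬C ⊓ A) possible
2. Hence f : (¬C ⊓ A): not entailed.

No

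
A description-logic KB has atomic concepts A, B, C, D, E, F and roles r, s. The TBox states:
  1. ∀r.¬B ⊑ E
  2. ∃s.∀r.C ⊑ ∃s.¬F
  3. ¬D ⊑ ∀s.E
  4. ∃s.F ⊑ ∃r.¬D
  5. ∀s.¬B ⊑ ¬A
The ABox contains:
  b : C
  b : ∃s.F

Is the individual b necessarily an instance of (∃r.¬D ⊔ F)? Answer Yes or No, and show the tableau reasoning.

1. b : (∃r.¬D ⊔ F)?  L(b) = {C, ∃s.F} ∪ {(∀r.D ⊓ ¬F)}
   clash {D, ¬D} at an ∃-successor — b ∈ (∃r.¬D ⊔ F)
2. Hence b : (∃r.¬D ⊔ F): entailed.

Yes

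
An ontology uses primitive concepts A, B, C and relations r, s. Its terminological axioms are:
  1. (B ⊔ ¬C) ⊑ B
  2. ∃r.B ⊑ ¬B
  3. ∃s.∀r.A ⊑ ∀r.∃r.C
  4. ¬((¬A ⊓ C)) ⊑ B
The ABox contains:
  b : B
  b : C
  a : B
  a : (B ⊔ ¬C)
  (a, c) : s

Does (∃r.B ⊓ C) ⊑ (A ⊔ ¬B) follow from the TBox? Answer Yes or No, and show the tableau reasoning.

Yes

1. (∃r.B ⊓ C) ⊑ (A ⊔ ¬B)  ⇔  ((∃r.B ⊓ C) ⊓ (¬A ⊓ B)) unsat w.r.t. T
   all branches close; clash {B, ¬B} at x₀
2. Hence (∃r.B ⊓ C) ⊑ (A ⊔ ¬B): entailed.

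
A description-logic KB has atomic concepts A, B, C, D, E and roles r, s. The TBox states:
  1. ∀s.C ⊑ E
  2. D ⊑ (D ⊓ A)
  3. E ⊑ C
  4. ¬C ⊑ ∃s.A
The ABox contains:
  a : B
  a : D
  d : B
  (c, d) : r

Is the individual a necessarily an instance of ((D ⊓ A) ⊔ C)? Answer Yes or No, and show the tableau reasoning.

Yes

1. a : ((D ⊓ A) ⊔ C)?  L(a) = {B, D} ∪ {((¬D ⊔ ¬A) ⊓ ¬C)}
   clash {A, ¬A} at a — a ∈ ((D ⊓ A) ⊔ C)
2. Hence a : ((D ⊓ A) ⊔ C): entailed.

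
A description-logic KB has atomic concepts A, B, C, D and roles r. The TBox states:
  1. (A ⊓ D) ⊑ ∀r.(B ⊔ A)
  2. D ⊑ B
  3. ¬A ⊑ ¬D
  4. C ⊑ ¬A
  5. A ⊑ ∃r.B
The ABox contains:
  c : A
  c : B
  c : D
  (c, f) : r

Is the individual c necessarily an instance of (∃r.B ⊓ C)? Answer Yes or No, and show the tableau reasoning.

1. c : (∃r.B ⊓ C)?  L(c) = {A, B, D} ∪ {(∀r.¬B ⊔ ¬C)}
   apply at c: A⊑∃r.B
   open: L(c) ⊇ {A, B, D, ¬C, ∀r.(B ⊔ A), …} (+ ∃-successors) — c ∉ (∃r.B ⊓ C) possible
2. Hence c : (∃r.B ⊓ C): not entailed.

No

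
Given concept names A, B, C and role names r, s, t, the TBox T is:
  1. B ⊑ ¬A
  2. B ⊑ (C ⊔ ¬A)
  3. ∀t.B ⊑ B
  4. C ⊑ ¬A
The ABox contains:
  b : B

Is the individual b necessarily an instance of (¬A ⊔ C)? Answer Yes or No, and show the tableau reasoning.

1. b : (¬A ⊔ C)?  L(b) = {B} ∪ {(A ⊓ ¬C)}
   clash {A, ¬A} at b — b ∈ (¬A ⊔ C)
2. Hence b : (¬A ⊔ C): entailed.

Yes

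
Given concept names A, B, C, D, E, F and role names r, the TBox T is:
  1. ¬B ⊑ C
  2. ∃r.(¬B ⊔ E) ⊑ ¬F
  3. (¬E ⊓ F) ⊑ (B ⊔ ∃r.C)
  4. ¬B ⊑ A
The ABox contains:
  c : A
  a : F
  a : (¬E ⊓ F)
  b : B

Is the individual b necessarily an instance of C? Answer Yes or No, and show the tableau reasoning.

No

1. b : C?  L(b) = {B} ∪ {¬C}
   open: L(b) ⊇ {B, E, ¬C, ∀r.(B ⊓ ¬E)} — b ∉ C possible
2. Hence b : C: not entailed.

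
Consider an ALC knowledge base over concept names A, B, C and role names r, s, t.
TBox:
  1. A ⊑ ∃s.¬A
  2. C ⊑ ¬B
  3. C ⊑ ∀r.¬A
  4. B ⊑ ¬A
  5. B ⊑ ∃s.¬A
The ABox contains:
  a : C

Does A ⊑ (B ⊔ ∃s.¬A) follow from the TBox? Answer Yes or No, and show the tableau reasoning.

1. A ⊑ (B ⊔ ∃s.¬A)  ⇔  (A ⊓ (¬B ⊓ ∀s.A)) unsat w.r.t. T
   all branches close; clash {A, ¬A} at an ∃-successor
2. Hence A ⊑ (B ⊔ ∃s.¬A): entailed.

Yes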